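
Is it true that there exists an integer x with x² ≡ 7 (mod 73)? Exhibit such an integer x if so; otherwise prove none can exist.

Apply Euler's criterion with the prime 73: 7 is a quadratic residue iff 7^36 ≡ 1 (mod 73), and a non-residue iff it is ≡ −1.
Repeated squaring mod 73: 7^2 = 49 ≡ 49; 7^4 ≡ 49² = 2401 ≡ 65; 7^8 ≡ 65² = 4225 ≡ 64; 7^16 ≡ 64² = 4096 ≡ 8; 7^32 ≡ 8² = 64 ≡ 64.
Since 36 = 32 + 4, 7^36 ≡ 64 · 65; multiplying out mod 73: 64·65 = 4160 ≡ 72. Thus 7^36 ≡ 72 ≡ −1 (mod 73).
The value −1 means 7 is a non-residue modulo 73, so x² ≡ 7 (mod 73) is impossible.

No such integer exists.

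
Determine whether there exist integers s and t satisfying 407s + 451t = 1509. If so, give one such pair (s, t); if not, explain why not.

Both 407 and 451 are divisible by gcd(407, 451) = 11, hence so is any combination 407s + 451t.
But 1509 = 11·137 + 2, so 11 ∤ 1509.
So the equation is unsolvable over ℤ.

No such integers exist.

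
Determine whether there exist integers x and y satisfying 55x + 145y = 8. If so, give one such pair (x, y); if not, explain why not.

Any value of 55x + 145y is a multiple of gcd(55, 145) = 5.
However 8 leaves remainder 3 on division by 5.
Therefore 55x + 145y = 8 has no solution in integers.

No, no such integers exist.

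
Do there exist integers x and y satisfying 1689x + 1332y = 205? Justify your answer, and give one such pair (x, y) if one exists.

There are no such integers.

Any value of 1689x + 1332y is a multiple of gcd(1689, 1332) = 3.
However 205 leaves remainder 1 on division by 3.
Hence no integers x, y satisfy the equation.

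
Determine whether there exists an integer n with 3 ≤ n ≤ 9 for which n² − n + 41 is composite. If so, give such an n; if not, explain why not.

The values for n = 3, 4, …, 9 are 47, 53, 61, 71, 83, 97, 113, and each of these is prime.
So no value in the range makes the expression composite.

No such integer n in that range exists.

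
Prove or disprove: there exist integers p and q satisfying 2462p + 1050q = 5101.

Both 2462 and 1050 are divisible by gcd(2462, 1050) = 2, hence so is any combination 2462p + 1050q.
But 5101 = 2·2550 + 1, so 2 ∤ 5101.
Therefore 2462p + 1050q = 5101 has no solution in integers.

No such integers exist.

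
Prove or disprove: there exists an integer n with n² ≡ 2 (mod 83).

Apply Euler's criterion with the prime 83: 2 is a quadratic residue iff 2^41 ≡ 1 (mod 83), and a non-residue iff it is ≡ −1.
Repeated squaring mod 83: 2^2 = 4 ≡ 4; 2^4 ≡ 4² = 16 ≡ 16; 2^8 ≡ 16² = 256 ≡ 7; 2^16 ≡ 7² = 49 ≡ 49; 2^32 ≡ 49² = 2401 ≡ 77.
Since 41 = 32 + 8 + 1, 2^41 ≡ 77 · 7 · 2; multiplying out mod 83: 77·7 = 539 ≡ 41, then 41·2 = 82 ≡ 82. Thus 2^41 ≡ 82 ≡ −1 (mod 83).
The value −1 means 2 is a non-residue modulo 83, so n² ≡ 2 (mod 83) is impossible.

No, no such integer exists.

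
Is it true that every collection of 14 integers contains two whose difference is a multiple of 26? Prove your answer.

No; for instance {106, 107, 108, 109, 110, 111, 112, 113, 114, 115, 116, 117, 118, 119} is a counterexample.

Consider the 14 integers 106, 107, …, 119. They lie in distinct residue classes modulo 26, since 14 ≤ 26.
No two share a residue, so no pair has difference divisible by 26; the claim fails for this set.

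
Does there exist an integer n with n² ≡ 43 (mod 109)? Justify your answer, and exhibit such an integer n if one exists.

Take n = 77. Then 77² = 5929 = 54·109 + 43, so 77² ≡ 43 (mod 109).

n = 77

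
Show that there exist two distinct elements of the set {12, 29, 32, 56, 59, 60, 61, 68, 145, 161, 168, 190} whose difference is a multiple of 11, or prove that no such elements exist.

Both 12 and 56 leave remainder 1 on division by 11; their difference 44 = 4·11 is a multiple of 11.

12 and 56 are such a pair.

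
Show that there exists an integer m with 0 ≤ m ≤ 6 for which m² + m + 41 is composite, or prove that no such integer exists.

No such integer m in that range exists.

The values for m = 0, 1, …, 6 are 41, 43, 47, 53, 61, 71, 83, and each of these is prime.
So no value in the range makes the expression composite.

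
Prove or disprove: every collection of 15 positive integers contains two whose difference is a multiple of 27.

No; for instance {59, 60, 61, 62, 63, 64, 65, 66, 67, 68, 69, 70, 71, 72, 73} is a counterexample.

Consider the 15 integers 59, 60, …, 73. They lie in distinct residue classes modulo 27, since 15 ≤ 27.
The differences between them range over 1, …, 14, none of which is divisible by 27.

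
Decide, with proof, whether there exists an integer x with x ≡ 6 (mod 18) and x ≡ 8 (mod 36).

No, no such integer exists.

Both moduli are multiples of 18 = gcd(18, 36), so any solution would satisfy x ≡ 6 and x ≡ 8 modulo 18 simultaneously.
These are incompatible: 6 − 8 = -2 is not divisible by 18.
So no integer satisfies both congruences.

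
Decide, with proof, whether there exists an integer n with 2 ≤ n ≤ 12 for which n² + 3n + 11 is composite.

At n = 11: 11² + 3·11 + 11 = 165 = 3·55, which is composite.

n = 11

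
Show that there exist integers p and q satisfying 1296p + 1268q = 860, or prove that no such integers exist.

p = 76, q = -77

Every value of 1296p + 1268q is a multiple of gcd(1296, 1268) = 4; since 4 ∣ 860, solutions exist.
Dividing through by 4 reduces the equation to 324p + 317q = 215.
Euclidean algorithm: 324 = 1·317 + 7, 317 = 45·7 + 2, 7 = 3·2 + 1, 2 = 2·1 + 0.
Working back up the chain: 1 = 7 − 3·2 = 7 − 3·(317 − 45·7) = −3·317 + 136·7 = −3·317 + 136·(324 − 1·317) = 136·324 − 139·317. So 324·136 + 317·(-139) = 1.
Multiplying through by 215: p = 136·215 = 29240, q = (-139)·215 = -29885 is a solution.
The general solution is p = 29240 + 317k, q = -29885 − 324k; taking k = -92 gives the smaller pair p = 76, q = -77.
Indeed 1296·76 + 1268·(-77) = 98496 − 97636 = 860.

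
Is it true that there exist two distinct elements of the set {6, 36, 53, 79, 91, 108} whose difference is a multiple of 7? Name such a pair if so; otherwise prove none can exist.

No, no such pair exists.

Two integers differ by a multiple of 7 exactly when they have the same residue mod 7. The residues are 6↦6, 36↦1, 53↦4, 79↦2, 91↦0, 108↦3.
All 6 residues are distinct, so no two elements differ by a multiple of 7.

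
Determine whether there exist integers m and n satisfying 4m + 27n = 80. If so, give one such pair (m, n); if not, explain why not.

m = 20, n = 0

4 and 27 are coprime, so 4m + 27n ranges over all of ℤ.
Run the Euclidean algorithm on 27 and 4: 27 = 6·4 + 3, 4 = 1·3 + 1, 3 = 3·1 + 0.
Back-substituting, 1 = 4 − 1·3 = 4 − (27 − 6·4) = −27 + 7·4; that is, 4·7 + 27·(-1) = 1.
Times 80: 4·560 + 27·(-80) = 80, so (560, -80) solves it.
Subtracting 20·27 from m and adding 20·4 to n gives the tidier solution (20, 0).
Check: 4·20 + 27·0 = 80 + 0 = 80. ✓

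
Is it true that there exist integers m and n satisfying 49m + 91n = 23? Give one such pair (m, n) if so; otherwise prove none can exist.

Any value of 49m + 91n is a multiple of gcd(49, 91) = 7.
But 23 = 7·3 + 2, so 7 ∤ 23.
So the equation is unsolvable over ℤ.

No such integers exist.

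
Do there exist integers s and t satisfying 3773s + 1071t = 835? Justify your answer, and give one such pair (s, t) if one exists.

gcd(3773, 1071) = 7, so every integer of the form 3773s + 1071t is a multiple of 7.
However 835 leaves remainder 2 on division by 7.
Hence no integers s, t satisfy the equation.

There are no such integers.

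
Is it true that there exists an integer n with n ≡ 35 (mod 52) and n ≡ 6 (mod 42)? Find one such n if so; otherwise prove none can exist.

No, no such integer exists.

Reduce both congruences modulo 2, which divides 52 and 42: they say n ≡ 35 (mod 2) and n ≡ 6 (mod 2).
But 35 mod 2 = 1 while 6 mod 2 = 0, a contradiction.
So no integer satisfies both congruences.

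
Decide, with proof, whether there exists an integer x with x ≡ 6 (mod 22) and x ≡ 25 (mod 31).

x = 490

The moduli 22 and 31 are coprime, so by the Chinese Remainder Theorem a unique solution modulo 682 exists.
Any solution of the first congruence is x = 6 + 22t; substituting into the second, 22t ≡ 25 − 6 ≡ 19 (mod 31).
Invert 22 mod 31 by the Euclidean algorithm: 31 = 1·22 + 9, 22 = 2·9 + 4, 9 = 2·4 + 1, 4 = 4·1 + 0; back-substituting, 1 = 9 − 2·4 = 9 − 2·(22 − 2·9) = −2·22 + 5·9 = −2·22 + 5·(31 − 1·22) = 5·31 − 7·22. Hence 22·(-7) ≡ 1, so 22⁻¹ ≡ -7 ≡ 24 (mod 31).
Therefore t ≡ 24·19 = 456 ≡ 22 (mod 31).
Taking t = 22 gives x = 6 + 22·22 = 490.
Indeed 490 ≡ 6 (mod 22) and 490 ≡ 25 (mod 31).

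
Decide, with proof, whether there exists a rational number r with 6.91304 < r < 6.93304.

r = 83/12

Look for a denominator N such that an integer falls strictly between N·6.91304 and N·6.93304. N = 12 works: 12·6.91304 = 82.95648 < 83 < 83.19648 = 12·6.93304.
Dividing back, 6.91304 < 83/12 < 6.93304, and 83/12 is rational.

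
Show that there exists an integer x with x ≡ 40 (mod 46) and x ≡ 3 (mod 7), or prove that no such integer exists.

Since 46 and 7 share no common factor, CRT says the pair of congruences has a solution (unique mod 322).
Any solution of the first congruence is x = 40 + 46t; substituting into the second, 46t ≡ 3 − 40 ≡ 5 (mod 7).
46 ≡ 4 (mod 7), so this reads 4t ≡ 5 (mod 7). Since 4·2 = 8 = 1·7 + 1, the inverse of 4 mod 7 is 2.
Therefore t ≡ 2·5 = 10 ≡ 3 (mod 7).
Taking t = 3 gives x = 40 + 46·3 = 178.
Indeed 178 ≡ 40 (mod 46) and 178 ≡ 3 (mod 7).

x = 178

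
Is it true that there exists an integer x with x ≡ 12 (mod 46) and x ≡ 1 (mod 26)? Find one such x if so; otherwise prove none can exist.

Reduce both congruences modulo 2, which divides 46 and 26: they say x ≡ 12 (mod 2) and x ≡ 1 (mod 2).
However 12 ≡ 0 and 1 ≡ 1 (mod 2), and 0 ≠ 1.
So no integer satisfies both congruences.

No, no such integer exists.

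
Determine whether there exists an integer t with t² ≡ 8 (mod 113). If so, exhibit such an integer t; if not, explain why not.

t = 102

t = 102 works: 102² = 10404, and 10404 − 8 = 10396 = 92·113.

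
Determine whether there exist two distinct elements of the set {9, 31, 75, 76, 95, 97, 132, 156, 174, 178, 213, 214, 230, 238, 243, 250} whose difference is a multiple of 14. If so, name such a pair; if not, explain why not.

31 and 213 are such a pair.

31 mod 14 = 3 and 213 mod 14 = 3, so 213 − 31 = 182 = 13·14.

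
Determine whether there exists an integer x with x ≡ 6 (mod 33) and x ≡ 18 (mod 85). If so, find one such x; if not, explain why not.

Since 33 and 85 share no common factor, CRT says the pair of congruences has a solution (unique mod 2805).
Any solution of the first congruence is x = 6 + 33t; substituting into the second, 33t ≡ 18 − 6 ≡ 12 (mod 85).
Note 33·67 = 2211 ≡ 1 (mod 85) (as 2211 − 1 = 26·85), so 33⁻¹ ≡ 67.
Therefore t ≡ 67·12 = 804 ≡ 39 (mod 85).
With t = 39: x = 6 + 33·39 = 1293.
Verify: 1293 = 39·33 + 6 and 1293 = 15·85 + 18. ✓

x = 1293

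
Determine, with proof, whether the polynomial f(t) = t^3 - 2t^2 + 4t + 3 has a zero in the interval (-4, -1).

f has no root in that interval.

f(-4) = -109 and f(-1) = -4, both negative.
f'(t) = 3t^2 - 4t + 4 has discriminant (-4)² − 4·3·4 = -32 < 0, so f' has no real roots and is positive for every real t.
So f is strictly increasing; between -4 and -1 its values lie between f(-4) = -109 and f(-1) = -4, all negative. Therefore f has no root in (-4, -1).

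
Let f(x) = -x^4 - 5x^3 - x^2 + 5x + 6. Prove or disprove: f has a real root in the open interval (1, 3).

f(1) = 4 and f(3) = -204, which have opposite signs.
Since f is a polynomial it is continuous on [1, 3].
By the Intermediate Value Theorem f must vanish at some point of (1, 3).

Yes, f has a root in the interval.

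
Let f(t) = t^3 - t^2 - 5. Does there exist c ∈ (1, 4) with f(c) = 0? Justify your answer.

f(1) = -5 and f(4) = 43, which have opposite signs.
As a polynomial, f is continuous on every closed interval.
So by the Intermediate Value Theorem there is a c strictly between 1 and 4 with f(c) = 0.

Yes, f has a root in the interval.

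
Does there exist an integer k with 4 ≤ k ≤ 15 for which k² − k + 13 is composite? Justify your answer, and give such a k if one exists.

k = 9

At k = 9: 9² − 9 + 13 = 85 = 5·17, which is composite.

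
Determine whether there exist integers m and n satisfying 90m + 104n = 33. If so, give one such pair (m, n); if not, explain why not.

Any value of 90m + 104n is a multiple of gcd(90, 104) = 2.
However 33 leaves remainder 1 on division by 2.
Hence no integers m, n satisfy the equation.

No such integers exist.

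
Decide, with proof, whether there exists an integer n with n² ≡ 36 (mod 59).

Take n = 6. Then 6² = 36, and since 0 ≤ 36 < 59 this is already reduced: 6² ≡ 36 (mod 59).

n = 6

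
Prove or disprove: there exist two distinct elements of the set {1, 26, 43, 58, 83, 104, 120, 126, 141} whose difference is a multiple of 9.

Reduce each element modulo 9: 1↦1, 26↦8, 43↦7, 58↦4, 83↦2, 104↦5, 120↦3, 126↦0, 141↦6.
No residue repeats among the 9 elements, so no pair has difference ≡ 0 (mod 9).

There is no such pair.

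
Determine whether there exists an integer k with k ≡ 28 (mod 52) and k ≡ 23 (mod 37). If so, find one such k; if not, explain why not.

k = 652

gcd(52, 37) = 1, so the Chinese Remainder Theorem guarantees exactly one residue class mod 1924 satisfying both.
Any solution of the first congruence is k = 28 + 52t; substituting into the second, 52t ≡ 23 − 28 ≡ 32 (mod 37).
52 ≡ 15 (mod 37), so this reads 15t ≡ 32 (mod 37). To invert 15 modulo 37: 37 = 2·15 + 7, 15 = 2·7 + 1, 7 = 7·1 + 0, and unwinding, 1 = 15 − 2·7 = 15 − 2·(37 − 2·15) = −2·37 + 5·15. Thus 15⁻¹ ≡ 5 (mod 37).
Therefore t ≡ 5·32 = 160 ≡ 12 (mod 37).
With t = 12: k = 28 + 52·12 = 652.
Check: 652 mod 52 = 28, 652 mod 37 = 23. ✓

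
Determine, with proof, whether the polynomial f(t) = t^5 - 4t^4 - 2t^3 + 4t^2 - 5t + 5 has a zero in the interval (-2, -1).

f(-2) = -49 and f(-1) = 11, which have opposite signs.
Since f is a polynomial it is continuous on [-2, -1].
By the Intermediate Value Theorem f must vanish at some point of (-2, -1).

Yes, f has a root in the interval.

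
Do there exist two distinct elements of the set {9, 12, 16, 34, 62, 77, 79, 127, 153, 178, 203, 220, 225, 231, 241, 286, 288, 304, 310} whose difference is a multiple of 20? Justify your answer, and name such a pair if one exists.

There is no such pair.

Two integers differ by a multiple of 20 exactly when they have the same residue mod 20. The residues are 9↦9, 12↦12, 16↦16, 34↦14, 62↦2, 77↦17, 79↦19, 127↦7, 153↦13, 178↦18, 203↦3, 220↦0, 225↦5, 231↦11, 241↦1, 286↦6, 288↦8, 304↦4, 310↦10.
No residue repeats among the 19 elements, so no pair has difference ≡ 0 (mod 20).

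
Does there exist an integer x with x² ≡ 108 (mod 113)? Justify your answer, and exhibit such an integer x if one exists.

Apply Euler's criterion with the prime 113: 108 is a quadratic residue iff 108^56 ≡ 1 (mod 113), and a non-residue iff it is ≡ −1.
Repeated squaring mod 113: 108^2 = 11664 ≡ 25; 108^4 ≡ 25² = 625 ≡ 60; 108^8 ≡ 60² = 3600 ≡ 97; 108^16 ≡ 97² = 9409 ≡ 30; 108^32 ≡ 30² = 900 ≡ 109.
Since 56 = 32 + 16 + 8, 108^56 ≡ 109 · 30 · 97; multiplying out mod 113: 109·30 = 3270 ≡ 106, then 106·97 = 10282 ≡ 112. Thus 108^56 ≡ 112 ≡ −1 (mod 113).
By Euler's criterion 108 is a quadratic non-residue mod 113: no x satisfies x² ≡ 108 (mod 113).

There is no such integer.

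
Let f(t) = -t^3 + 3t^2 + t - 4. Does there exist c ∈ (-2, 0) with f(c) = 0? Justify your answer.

f(-2) = 14 and f(0) = -4, which have opposite signs.
Since f is a polynomial it is continuous on [-2, 0].
By the Intermediate Value Theorem f must vanish at some point of (-2, 0).

Such a root exists.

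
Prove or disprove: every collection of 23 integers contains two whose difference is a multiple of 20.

Yes, this is always true.

There are exactly 20 possible remainders on division by 20.
With 23 integers and only 20 classes, the pigeonhole principle forces two of them, say a and b, into the same class.
Their difference a − b is then a multiple of 20.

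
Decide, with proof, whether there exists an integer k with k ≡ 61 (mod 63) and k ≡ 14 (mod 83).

k = 3085

gcd(63, 83) = 1, so the Chinese Remainder Theorem guarantees exactly one residue class mod 5229 satisfying both.
Any solution of the first congruence is k = 61 + 63t; substituting into the second, 63t ≡ 14 − 61 ≡ 36 (mod 83).
Invert 63 mod 83 by the Euclidean algorithm: 83 = 1·63 + 20, 63 = 3·20 + 3, 20 = 6·3 + 2, 3 = 1·2 + 1, 2 = 2·1 + 0; back-substituting, 1 = 3 − 1·2 = 3 − (20 − 6·3) = −20 + 7·3 = −20 + 7·(63 − 3·20) = 7·63 − 22·20 = 7·63 − 22·(83 − 1·63) = −22·83 + 29·63. Hence 63·29 ≡ 1, so 63⁻¹ ≡ 29 (mod 83).
Therefore t ≡ 29·36 = 1044 ≡ 48 (mod 83).
With t = 48: k = 61 + 63·48 = 3085.
Indeed 3085 ≡ 61 (mod 63) and 3085 ≡ 14 (mod 83).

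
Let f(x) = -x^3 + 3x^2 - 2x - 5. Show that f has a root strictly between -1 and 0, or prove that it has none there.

f(-1) = 1 and f(0) = -5, which have opposite signs.
As a polynomial, f is continuous on every closed interval.
By the Intermediate Value Theorem, f takes the value 0 somewhere in the open interval.

Yes, f has a root in the interval.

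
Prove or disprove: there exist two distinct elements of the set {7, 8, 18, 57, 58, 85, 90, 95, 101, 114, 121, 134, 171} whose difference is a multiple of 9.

8 mod 9 = 8 and 134 mod 9 = 8, so 134 − 8 = 126 = 14·9.

The pair (8, 134) works.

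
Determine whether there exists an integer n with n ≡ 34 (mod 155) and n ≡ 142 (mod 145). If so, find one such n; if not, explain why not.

Reduce both congruences modulo 5, which divides 155 and 145: they say n ≡ 34 (mod 5) and n ≡ 142 (mod 5).
However 34 ≡ 4 and 142 ≡ 2 (mod 5), and 4 ≠ 2.
Hence the system has no solution.

There is no such integer.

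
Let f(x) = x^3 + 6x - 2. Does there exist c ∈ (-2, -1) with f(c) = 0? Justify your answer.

f(-2) = -22 and f(-1) = -9, both negative.
The derivative f'(x) = 3x^2 + 6 is a quadratic with discriminant 0² − 4·3·6 = -72 < 0; it never vanishes, so it is always positive (sign of the leading coefficient).
Hence f is strictly increasing on ℝ, and in particular on [-2, -1]. A strictly monotone function with same-sign endpoint values stays negative on the whole interval, so f has no zero in (-2, -1).

f has no root in that interval.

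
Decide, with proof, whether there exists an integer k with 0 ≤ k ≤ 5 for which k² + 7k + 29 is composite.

There is no such integer k in that range.

The values for k = 0, 1, …, 5 are 29, 37, 47, 59, 73, 89, and each of these is prime.
So no value in the range makes the expression composite.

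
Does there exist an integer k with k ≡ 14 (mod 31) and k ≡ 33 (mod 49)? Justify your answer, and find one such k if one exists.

Since 31 and 49 share no common factor, CRT says the pair of congruences has a solution (unique mod 1519).
Any solution of the first congruence is k = 14 + 31t; substituting into the second, 31t ≡ 33 − 14 ≡ 19 (mod 49).
To invert 31 modulo 49: 49 = 1·31 + 18, 31 = 1·18 + 13, 18 = 1·13 + 5, 13 = 2·5 + 3, 5 = 1·3 + 2, 3 = 1·2 + 1, 2 = 2·1 + 0, and unwinding, 1 = 3 − 1·2 = 3 − (5 − 1·3) = −5 + 2·3 = −5 + 2·(13 − 2·5) = 2·13 − 5·5 = 2·13 − 5·(18 − 1·13) = −5·18 + 7·13 = −5·18 + 7·(31 − 1·18) = 7·31 − 12·18 = 7·31 − 12·(49 − 1·31) = −12·49 + 19·31. Thus 31⁻¹ ≡ 19 (mod 49).
Therefore t ≡ 19·19 = 361 ≡ 18 (mod 49).
Taking t = 18 gives k = 14 + 31·18 = 572.
Indeed 572 ≡ 14 (mod 31) and 572 ≡ 33 (mod 49).

k = 572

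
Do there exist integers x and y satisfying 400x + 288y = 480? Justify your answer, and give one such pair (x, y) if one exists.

x = 12, y = -15

Since gcd(400, 288) = 16 and 480 = 16·30, Bézout's identity guarantees a solution.
Dividing through by 16 reduces the equation to 25x + 18y = 30.
Run the Euclidean algorithm on 25 and 18: 25 = 1·18 + 7, 18 = 2·7 + 4, 7 = 1·4 + 3, 4 = 1·3 + 1, 3 = 3·1 + 0.
Back-substituting, 1 = 4 − 1·3 = 4 − (7 − 1·4) = −7 + 2·4 = −7 + 2·(18 − 2·7) = 2·18 − 5·7 = 2·18 − 5·(25 − 1·18) = −5·25 + 7·18; that is, 25·(-5) + 18·7 = 1.
Scaling by 30 gives the particular solution (x, y) = (-150, 210).
Shifting by a multiple of (18, −25) keeps it a solution: x = -150 + 9·18 = 12, y = 210 − 9·25 = -15.
Indeed 400·12 + 288·(-15) = 4800 − 4320 = 480.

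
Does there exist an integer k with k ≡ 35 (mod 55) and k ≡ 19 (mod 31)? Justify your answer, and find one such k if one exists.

gcd(55, 31) = 1, so the Chinese Remainder Theorem guarantees exactly one residue class mod 1705 satisfying both.
Write k = 35 + 55t and require 35 + 55t ≡ 19 (mod 31), i.e. 55t ≡ 15 (mod 31).
55 ≡ 24 (mod 31), so this reads 24t ≡ 15 (mod 31). Invert 24 mod 31 by the Euclidean algorithm: 31 = 1·24 + 7, 24 = 3·7 + 3, 7 = 2·3 + 1, 3 = 3·1 + 0; back-substituting, 1 = 7 − 2·3 = 7 − 2·(24 − 3·7) = −2·24 + 7·7 = −2·24 + 7·(31 − 1·24) = 7·31 − 9·24. Hence 24·(-9) ≡ 1, so 24⁻¹ ≡ -9 ≡ 22 (mod 31).
Therefore t ≡ 22·15 = 330 ≡ 20 (mod 31).
Taking t = 20 gives k = 35 + 55·20 = 1135.
Verify: 1135 = 20·55 + 35 and 1135 = 36·31 + 19. ✓

k = 1135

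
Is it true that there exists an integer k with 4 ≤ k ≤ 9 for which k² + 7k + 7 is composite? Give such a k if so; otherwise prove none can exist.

At k = 6: 6² + 7·6 + 7 = 85 = 5·17, which is composite.

k = 6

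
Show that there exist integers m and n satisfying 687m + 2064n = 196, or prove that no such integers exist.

There are no such integers.

Both 687 and 2064 are divisible by gcd(687, 2064) = 3, hence so is any combination 687m + 2064n.
However 196 leaves remainder 1 on division by 3.
Hence no integers m, n satisfy the equation.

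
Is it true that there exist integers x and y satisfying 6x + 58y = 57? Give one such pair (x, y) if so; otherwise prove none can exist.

Both 6 and 58 are divisible by gcd(6, 58) = 2, hence so is any combination 6x + 58y.
But 57 = 2·28 + 1, so 2 ∤ 57.
Therefore 6x + 58y = 57 has no solution in integers.

There are no such integers.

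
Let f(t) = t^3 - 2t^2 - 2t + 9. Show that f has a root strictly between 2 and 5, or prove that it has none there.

f(2) = 5 and f(5) = 74, both positive, so a sign-change argument is unavailable; we show f keeps this sign on the whole interval.
Shift to the endpoint 2: with t = 2 + u (0 < u < 3), one computes f(2 + u) = u^3 + 4u^2 + 2u + 5.
All 4 nonzero coefficients of this polynomial in u are positive; hence for u > 0 the value is a sum of positive terms (the constant 5 among them).
Therefore f(t) > 0 throughout (2, 5), and f has no zero there.

No such root exists.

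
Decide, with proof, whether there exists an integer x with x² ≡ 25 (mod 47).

Take x = 5. Then 5² = 25, and since 0 ≤ 25 < 47 this is already reduced: 5² ≡ 25 (mod 47).

x = 5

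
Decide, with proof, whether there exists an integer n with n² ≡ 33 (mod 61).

No such integer exists.

Apply Euler's criterion with the prime 61: 33 is a quadratic residue iff 33^30 ≡ 1 (mod 61), and a non-residue iff it is ≡ −1.
Squaring successively (mod 61): 33^2 = 1089 ≡ 52; 33^4 ≡ 52² = 2704 ≡ 20; 33^8 ≡ 20² = 400 ≡ 34; 33^16 ≡ 34² = 1156 ≡ 58.
Since 30 = 16 + 8 + 4 + 2, 33^30 ≡ 58 · 34 · 20 · 52; multiplying out mod 61: 58·34 = 1972 ≡ 20, then 20·20 = 400 ≡ 34, then 34·52 = 1768 ≡ 60. Thus 33^30 ≡ 60 ≡ −1 (mod 61).
By Euler's criterion 33 is a quadratic non-residue mod 61: no n satisfies n² ≡ 33 (mod 61).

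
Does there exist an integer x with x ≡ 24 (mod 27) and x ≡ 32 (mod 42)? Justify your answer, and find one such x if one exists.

Reduce both congruences modulo 3, which divides 27 and 42: they say x ≡ 24 (mod 3) and x ≡ 32 (mod 3).
But 24 mod 3 = 0 while 32 mod 3 = 2, a contradiction.
Therefore no such x exists.

There is no such integer.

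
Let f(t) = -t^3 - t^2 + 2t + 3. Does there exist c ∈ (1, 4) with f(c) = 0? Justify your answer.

Yes, f has a root in the interval.

f(1) = 3 and f(4) = -69, which have opposite signs.
As a polynomial, f is continuous on every closed interval.
By the Intermediate Value Theorem f must vanish at some point of (1, 4).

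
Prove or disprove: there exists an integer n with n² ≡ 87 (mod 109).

n = 95 works: 95² = 9025, and 9025 − 87 = 8938 = 82·109.

n = 95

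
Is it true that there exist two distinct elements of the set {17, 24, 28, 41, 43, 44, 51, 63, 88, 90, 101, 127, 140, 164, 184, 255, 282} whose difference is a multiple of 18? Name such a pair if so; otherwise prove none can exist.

Two integers differ by a multiple of 18 exactly when they have the same residue mod 18. The residues are 17↦17, 24↦6, 28↦10, 41↦5, 43↦7, 44↦8, 51↦15, 63↦9, 88↦16, 90↦0, 101↦11, 127↦1, 140↦14, 164↦2, 184↦4, 255↦3, 282↦12.
No residue repeats among the 17 elements, so no pair has difference ≡ 0 (mod 18).

No, no such pair exists.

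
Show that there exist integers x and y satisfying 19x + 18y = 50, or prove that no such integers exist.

19 and 18 are coprime, so 19x + 18y ranges over all of ℤ.
Euclidean algorithm: 19 = 1·18 + 1, 18 = 18·1 + 0.
Back-substituting, 1 = 19 − 1·18; that is, 19·1 + 18·(-1) = 1.
Multiplying through by 50: x = 1·50 = 50, y = (-1)·50 = -50 is a solution.
Subtracting 2·18 from x and adding 2·19 to y gives the tidier solution (14, -12).
Check: 19·14 + 18·(-12) = 266 − 216 = 50. ✓

x = 14, y = -12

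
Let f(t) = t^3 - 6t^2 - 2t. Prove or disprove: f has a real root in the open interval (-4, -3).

f(-4) = -152 and f(-3) = -75, both negative, so a sign-change argument is unavailable; we show f keeps this sign on the whole interval.
Shift to the endpoint -3: with t = -3 − u (0 < u < 1), one computes f(-3 − u) = -u^3 - 15u^2 - 61u - 75.
All 4 nonzero coefficients of this polynomial in u are negative; hence for u > 0 the value is a sum of negative terms (the constant -75 among them).
Therefore f(t) < 0 throughout (-4, -3), and f has no zero there.

No such root exists.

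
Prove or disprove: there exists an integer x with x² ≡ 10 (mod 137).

There is no such integer.

Apply Euler's criterion with the prime 137: 10 is a quadratic residue iff 10^68 ≡ 1 (mod 137), and a non-residue iff it is ≡ −1.
Squaring successively (mod 137): 10^2 = 100 ≡ 100; 10^4 ≡ 100² = 10000 ≡ 136; 10^8 ≡ 136² = 18496 ≡ 1; 10^16 ≡ 1² = 1 ≡ 1; 10^32 ≡ 1² = 1 ≡ 1; 10^64 ≡ 1² = 1 ≡ 1.
Since 68 = 64 + 4, 10^68 ≡ 1 · 136; multiplying out mod 137: 1·136 = 136 ≡ 136. Thus 10^68 ≡ 136 ≡ −1 (mod 137).
The value −1 means 10 is a non-residue modulo 137, so x² ≡ 10 (mod 137) is impossible.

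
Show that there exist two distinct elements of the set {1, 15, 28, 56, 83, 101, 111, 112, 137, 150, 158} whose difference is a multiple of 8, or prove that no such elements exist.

1 mod 8 = 1 and 137 mod 8 = 1, so 137 − 1 = 136 = 17·8.

1 and 137 are such a pair.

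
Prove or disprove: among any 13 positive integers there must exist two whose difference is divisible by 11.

Each integer lies in one of the 11 residue classes modulo 11.
With 13 integers and only 11 classes, the pigeonhole principle forces two of them, say a and b, into the same class.
Then a ≡ b (mod 11), i.e. 11 ∣ (a − b).

True.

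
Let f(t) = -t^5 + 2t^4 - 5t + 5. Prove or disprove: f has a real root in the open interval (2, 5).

f has no root in that interval.

f(2) = -5 and f(5) = -1895, both negative, so a sign-change argument is unavailable; we show f keeps this sign on the whole interval.
Shift to the endpoint 2: with t = 2 + u (0 < u < 3), one computes f(2 + u) = -u^5 - 8u^4 - 24u^3 - 32u^2 - 21u - 5.
All 6 nonzero coefficients of this polynomial in u are negative; hence for u > 0 the value is a sum of negative terms (the constant -5 among them).
Therefore f(t) < 0 throughout (2, 5), and f has no zero there.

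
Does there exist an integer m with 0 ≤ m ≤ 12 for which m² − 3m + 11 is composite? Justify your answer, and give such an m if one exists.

At m = 4: 4² − 3·4 + 11 = 15 = 3·5, which is composite.

m = 4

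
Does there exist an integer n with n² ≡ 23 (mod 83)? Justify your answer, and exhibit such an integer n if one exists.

n = 43 works: 43² = 1849, and 1849 − 23 = 1826 = 22·83.

n = 43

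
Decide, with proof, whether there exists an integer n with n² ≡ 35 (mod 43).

n = 11

n = 11 works: 11² = 121, and 121 − 35 = 86 = 2·43.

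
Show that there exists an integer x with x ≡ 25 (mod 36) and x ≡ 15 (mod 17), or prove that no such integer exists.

x = 457

gcd(36, 17) = 1, so the Chinese Remainder Theorem guarantees exactly one residue class mod 612 satisfying both.
Write x = 25 + 36t and require 25 + 36t ≡ 15 (mod 17), i.e. 36t ≡ 7 (mod 17).
36 ≡ 2 (mod 17), so this reads 2t ≡ 7 (mod 17). Note 2·9 = 18 ≡ 1 (mod 17) (as 18 − 1 = 1·17), so 2⁻¹ ≡ 9.
Therefore t ≡ 9·7 = 63 ≡ 12 (mod 17).
With t = 12: x = 25 + 36·12 = 457.
Verify: 457 = 12·36 + 25 and 457 = 26·17 + 15. ✓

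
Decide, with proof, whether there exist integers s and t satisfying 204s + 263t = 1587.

Since gcd(204, 263) = 1, every integer is an integer combination of 204 and 263.
Run the Euclidean algorithm on 263 and 204: 263 = 1·204 + 59, 204 = 3·59 + 27, 59 = 2·27 + 5, 27 = 5·5 + 2, 5 = 2·2 + 1, 2 = 2·1 + 0.
Unwinding: 1 = 5 − 2·2 = 5 − 2·(27 − 5·5) = −2·27 + 11·5 = −2·27 + 11·(59 − 2·27) = 11·59 − 24·27 = 11·59 − 24·(204 − 3·59) = −24·204 + 83·59 = −24·204 + 83·(263 − 1·204) = 83·263 − 107·204, i.e. 204·(-107) + 263·83 = 1.
Scaling by 1587 gives the particular solution (s, t) = (-169809, 131721).
Adding 646·263 to s and subtracting 646·204 from t gives the tidier solution (89, -63).
Indeed 204·89 + 263·(-63) = 18156 − 16569 = 1587.

s = 89, t = -63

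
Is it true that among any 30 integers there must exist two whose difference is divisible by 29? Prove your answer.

There are exactly 29 possible remainders on division by 29.
Since 30 > 29, two of the 30 integers must share a residue class by the pigeonhole principle; call them a and b.
Then a ≡ b (mod 29), i.e. 29 ∣ (a − b).

Yes, this is always true.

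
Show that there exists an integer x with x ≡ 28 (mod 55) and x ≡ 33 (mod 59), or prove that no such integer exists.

x = 2393

The moduli 55 and 59 are coprime, so by the Chinese Remainder Theorem a unique solution modulo 3245 exists.
Any solution of the first congruence is x = 28 + 55t; substituting into the second, 55t ≡ 33 − 28 ≡ 5 (mod 59).
Invert 55 mod 59 by the Euclidean algorithm: 59 = 1·55 + 4, 55 = 13·4 + 3, 4 = 1·3 + 1, 3 = 3·1 + 0; back-substituting, 1 = 4 − 1·3 = 4 − (55 − 13·4) = −55 + 14·4 = −55 + 14·(59 − 1·55) = 14·59 − 15·55. Hence 55·(-15) ≡ 1, so 55⁻¹ ≡ -15 ≡ 44 (mod 59).
Multiplying by 44: t ≡ 44·5 = 220 ≡ 43 (mod 59).
With t = 43: x = 28 + 55·43 = 2393.
Check: 2393 mod 55 = 28, 2393 mod 59 = 33. ✓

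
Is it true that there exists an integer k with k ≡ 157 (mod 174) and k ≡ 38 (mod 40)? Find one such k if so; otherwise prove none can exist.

Both moduli are multiples of 2 = gcd(174, 40), so any solution would satisfy k ≡ 157 and k ≡ 38 modulo 2 simultaneously.
But 157 mod 2 = 1 while 38 mod 2 = 0, a contradiction.
Hence the system has no solution.

There is no such integer.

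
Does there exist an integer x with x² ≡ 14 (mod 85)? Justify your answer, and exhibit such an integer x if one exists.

No such integer exists.

Work modulo the divisor 17 of 85. If x² ≡ 14 (mod 85) then x² ≡ 14 (mod 17).
Computing x² mod 17 for x = 0, 1, …, 8 (enough, by the symmetry x ↦ 17 − x) gives 0, 1, 4, 9, 16, 8, 2, 15, 13.
The set of squares mod 17 is therefore {0, 1, 2, 4, 8, 9, 13, 15, 16}, which does not contain 14.
Hence no integer x has x² ≡ 14 (mod 85).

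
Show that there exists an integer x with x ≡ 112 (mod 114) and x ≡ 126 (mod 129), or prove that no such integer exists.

gcd(114, 129) = 3. If x ≡ 112 (mod 114) and x ≡ 126 (mod 129), then x ≡ 112 (mod 3) and x ≡ 126 (mod 3).
But 112 mod 3 = 1 while 126 mod 3 = 0, a contradiction.
Therefore no such x exists.

No such integer exists.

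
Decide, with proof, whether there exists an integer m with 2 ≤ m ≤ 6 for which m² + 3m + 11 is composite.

At m = 6: 6² + 3·6 + 11 = 65 = 5·13, which is composite.

m = 6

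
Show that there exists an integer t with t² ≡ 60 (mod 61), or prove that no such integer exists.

t = 50

t = 50 works: 50² = 2500, and 2500 − 60 = 2440 = 40·61.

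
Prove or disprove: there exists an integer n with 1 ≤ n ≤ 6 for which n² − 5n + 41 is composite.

n = 2

At n = 2: 2² − 5·2 + 41 = 35 = 5·7, which is composite.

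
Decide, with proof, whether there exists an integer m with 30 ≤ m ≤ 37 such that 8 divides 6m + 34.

At m = 33 we get 6·33 + 34 = 232, and 232 = 8·29.

m = 33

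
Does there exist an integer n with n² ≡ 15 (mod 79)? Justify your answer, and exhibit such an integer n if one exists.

79 is prime, so by Euler's criterion 15 is a square mod 79 iff 15^((79−1)/2) = 15^39 ≡ 1 (mod 79).
Repeated squaring mod 79: 15^2 = 225 ≡ 67; 15^4 ≡ 67² = 4489 ≡ 65; 15^8 ≡ 65² = 4225 ≡ 38; 15^16 ≡ 38² = 1444 ≡ 22; 15^32 ≡ 22² = 484 ≡ 10.
Since 39 = 32 + 4 + 2 + 1, 15^39 ≡ 10 · 65 · 67 · 15; multiplying out mod 79: 10·65 = 650 ≡ 18, then 18·67 = 1206 ≡ 21, then 21·15 = 315 ≡ 78. Thus 15^39 ≡ 78 ≡ −1 (mod 79).
The value −1 means 15 is a non-residue modulo 79, so n² ≡ 15 (mod 79) is impossible.

No such integer exists.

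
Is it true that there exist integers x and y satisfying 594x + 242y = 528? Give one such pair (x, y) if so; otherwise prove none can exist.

x = 7, y = -15

gcd(594, 242) = 22, and 22 divides 528, so integer solutions exist.
Dividing through by 22 reduces the equation to 27x + 11y = 24.
Euclidean algorithm: 27 = 2·11 + 5, 11 = 2·5 + 1, 5 = 5·1 + 0.
Unwinding: 1 = 11 − 2·5 = 11 − 2·(27 − 2·11) = −2·27 + 5·11, i.e. 27·(-2) + 11·5 = 1.
Times 24: 27·(-48) + 11·120 = 24, so (-48, 120) solves it.
Adding 5·11 to x and subtracting 5·27 from y gives the tidier solution (7, -15).
Indeed 594·7 + 242·(-15) = 4158 − 3630 = 528.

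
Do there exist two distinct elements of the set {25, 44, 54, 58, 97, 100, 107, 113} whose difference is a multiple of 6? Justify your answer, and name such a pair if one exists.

Both 25 and 97 leave remainder 1 on division by 6; their difference 72 = 12·6 is a multiple of 6.

25 and 97 are such a pair.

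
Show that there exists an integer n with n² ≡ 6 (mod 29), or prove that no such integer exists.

n = 21

Take n = 21. Then 21² = 441 = 15·29 + 6, so 21² ≡ 6 (mod 29).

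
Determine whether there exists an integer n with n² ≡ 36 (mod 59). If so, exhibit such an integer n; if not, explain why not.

n = 53

Take n = 53. Then 53² = 2809 = 47·59 + 36, so 53² ≡ 36 (mod 59).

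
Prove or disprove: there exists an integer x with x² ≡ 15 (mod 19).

No such integer exists.

Computing x² mod 19 for x = 0, 1, …, 9 (enough, by the symmetry x ↦ 19 − x) gives 0, 1, 4, 9, 16, 6, 17, 11, 7, 5.
So the quadratic residues mod 19 are {0, 1, 4, 5, 6, 7, 9, 11, 16, 17}, and 15 is not among them.
Hence no integer x has x² ≡ 15 (mod 19).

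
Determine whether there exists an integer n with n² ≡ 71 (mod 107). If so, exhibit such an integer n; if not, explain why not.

Apply Euler's criterion with the prime 107: 71 is a quadratic residue iff 71^53 ≡ 1 (mod 107), and a non-residue iff it is ≡ −1.
Squaring successively (mod 107): 71^2 = 5041 ≡ 12; 71^4 ≡ 12² = 144 ≡ 37; 71^8 ≡ 37² = 1369 ≡ 85; 71^16 ≡ 85² = 7225 ≡ 56; 71^32 ≡ 56² = 3136 ≡ 33.
Since 53 = 32 + 16 + 4 + 1, 71^53 ≡ 33 · 56 · 37 · 71; multiplying out mod 107: 33·56 = 1848 ≡ 29, then 29·37 = 1073 ≡ 3, then 3·71 = 213 ≡ 106. Thus 71^53 ≡ 106 ≡ −1 (mod 107).
The value −1 means 71 is a non-residue modulo 107, so n² ≡ 71 (mod 107) is impossible.

No, no such integer exists.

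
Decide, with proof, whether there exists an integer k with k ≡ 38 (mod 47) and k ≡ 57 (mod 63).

k = 2388

gcd(47, 63) = 1, so the Chinese Remainder Theorem guarantees exactly one residue class mod 2961 satisfying both.
Any solution of the first congruence is k = 38 + 47t; substituting into the second, 47t ≡ 57 − 38 ≡ 19 (mod 63).
Invert 47 mod 63 by the Euclidean algorithm: 63 = 1·47 + 16, 47 = 2·16 + 15, 16 = 1·15 + 1, 15 = 15·1 + 0; back-substituting, 1 = 16 − 1·15 = 16 − (47 − 2·16) = −47 + 3·16 = −47 + 3·(63 − 1·47) = 3·63 − 4·47. Hence 47·(-4) ≡ 1, so 47⁻¹ ≡ -4 ≡ 59 (mod 63).
Therefore t ≡ 59·19 = 1121 ≡ 50 (mod 63).
With t = 50: k = 38 + 47·50 = 2388.
Verify: 2388 = 50·47 + 38 and 2388 = 37·63 + 57. ✓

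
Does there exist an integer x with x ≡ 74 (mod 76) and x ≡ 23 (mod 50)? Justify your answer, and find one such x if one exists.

Reduce both congruences modulo 2, which divides 76 and 50: they say x ≡ 74 (mod 2) and x ≡ 23 (mod 2).
But 74 mod 2 = 0 while 23 mod 2 = 1, a contradiction.
So no integer satisfies both congruences.

There is no such integer.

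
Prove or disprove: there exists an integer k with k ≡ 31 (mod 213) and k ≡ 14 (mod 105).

Reduce both congruences modulo 3, which divides 213 and 105: they say k ≡ 31 (mod 3) and k ≡ 14 (mod 3).
But 31 mod 3 = 1 while 14 mod 3 = 2, a contradiction.
So no integer satisfies both congruences.

There is no such integer.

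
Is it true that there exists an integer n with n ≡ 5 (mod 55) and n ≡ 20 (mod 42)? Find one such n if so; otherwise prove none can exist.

n = 1490

Since 55 and 42 share no common factor, CRT says the pair of congruences has a solution (unique mod 2310).
Any solution of the first congruence is n = 5 + 55t; substituting into the second, 55t ≡ 20 − 5 ≡ 15 (mod 42).
55 ≡ 13 (mod 42), so this reads 13t ≡ 15 (mod 42). Invert 13 mod 42 by the Euclidean algorithm: 42 = 3·13 + 3, 13 = 4·3 + 1, 3 = 3·1 + 0; back-substituting, 1 = 13 − 4·3 = 13 − 4·(42 − 3·13) = −4·42 + 13·13. Hence 13·13 ≡ 1, so 13⁻¹ ≡ 13 (mod 42).
Therefore t ≡ 13·15 = 195 ≡ 27 (mod 42).
Taking t = 27 gives n = 5 + 55·27 = 1490.
Indeed 1490 ≡ 5 (mod 55) and 1490 ≡ 20 (mod 42).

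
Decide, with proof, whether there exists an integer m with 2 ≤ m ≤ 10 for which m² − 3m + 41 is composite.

At m = 9: 9² − 3·9 + 41 = 95 = 5·19, which is composite.

m = 9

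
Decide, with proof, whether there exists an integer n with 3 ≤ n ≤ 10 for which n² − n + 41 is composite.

There is no such integer n in that range.

The values for n = 3, 4, …, 10 are 47, 53, 61, 71, 83, 97, 113, 131, and each of these is prime.
So no value in the range makes the expression composite.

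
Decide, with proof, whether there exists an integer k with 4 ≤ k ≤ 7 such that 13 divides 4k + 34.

No such integer k in that range exists.

For k = 4, 5, 6, 7 the values of 4k + 34 modulo 13 are 11, 2, 6, 10 respectively.
None is 0, so 13 never divides 4k + 34 on this range.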